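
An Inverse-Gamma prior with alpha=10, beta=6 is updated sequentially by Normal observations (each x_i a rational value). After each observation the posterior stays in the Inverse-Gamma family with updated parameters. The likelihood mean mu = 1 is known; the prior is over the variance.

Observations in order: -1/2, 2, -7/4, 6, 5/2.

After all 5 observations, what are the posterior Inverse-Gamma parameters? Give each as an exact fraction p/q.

alpha=25/2, beta=801/32

obs 1: x=-1/2 → posterior Inverse-Gamma(21/2, 57/8)
obs 2: x=2 → posterior Inverse-Gamma(11, 61/8)
obs 3: x=-7/4 → posterior Inverse-Gamma(23/2, 365/32)
obs 4: x=6 → posterior Inverse-Gamma(12, 765/32)
obs 5: x=5/2 → posterior Inverse-Gamma(25/2, 801/32)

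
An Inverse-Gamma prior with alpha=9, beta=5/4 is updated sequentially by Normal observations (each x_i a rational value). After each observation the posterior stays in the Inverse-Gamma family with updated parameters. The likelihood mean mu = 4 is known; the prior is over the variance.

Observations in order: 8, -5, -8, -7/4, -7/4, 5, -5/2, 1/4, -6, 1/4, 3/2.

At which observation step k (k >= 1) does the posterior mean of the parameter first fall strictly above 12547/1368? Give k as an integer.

obs 1: x=8 → posterior Inverse-Gamma(19/2, 37/4)
obs 2: x=-5 → posterior Inverse-Gamma(10, 199/4)
obs 3: x=-8 → posterior Inverse-Gamma(21/2, 487/4)
obs 4: x=-7/4 → posterior Inverse-Gamma(11, 4425/32)
obs 5: x=-7/4 → posterior Inverse-Gamma(23/2, 2477/16)
obs 6: x=5 → posterior Inverse-Gamma(12, 2485/16)
obs 7: x=-5/2 → posterior Inverse-Gamma(25/2, 2823/16)
obs 8: x=1/4 → posterior Inverse-Gamma(13, 5871/32)
obs 9: x=-6 → posterior Inverse-Gamma(27/2, 7471/32)
obs 10: x=1/4 → posterior Inverse-Gamma(14, 481/2)
obs 11: x=3/2 → posterior Inverse-Gamma(29/2, 1949/8)

k = 3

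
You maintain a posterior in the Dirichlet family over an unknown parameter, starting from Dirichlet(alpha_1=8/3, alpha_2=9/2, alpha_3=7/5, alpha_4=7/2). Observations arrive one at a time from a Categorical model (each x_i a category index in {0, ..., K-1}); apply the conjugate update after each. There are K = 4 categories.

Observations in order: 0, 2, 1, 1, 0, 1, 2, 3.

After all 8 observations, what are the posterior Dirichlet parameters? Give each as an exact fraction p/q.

alpha_1=14/3, alpha_2=15/2, alpha_3=17/5, alpha_4=9/2

obs 1: x=0 → posterior Dirichlet(11/3, 9/2, 7/5, 7/2)
obs 2: x=2 → posterior Dirichlet(11/3, 9/2, 12/5, 7/2)
obs 3: x=1 → posterior Dirichlet(11/3, 11/2, 12/5, 7/2)
obs 4: x=1 → posterior Dirichlet(11/3, 13/2, 12/5, 7/2)
obs 5: x=0 → posterior Dirichlet(14/3, 13/2, 12/5, 7/2)
obs 6: x=1 → posterior Dirichlet(14/3, 15/2, 12/5, 7/2)
obs 7: x=2 → posterior Dirichlet(14/3, 15/2, 17/5, 7/2)
obs 8: x=3 → posterior Dirichlet(14/3, 15/2, 17/5, 9/2)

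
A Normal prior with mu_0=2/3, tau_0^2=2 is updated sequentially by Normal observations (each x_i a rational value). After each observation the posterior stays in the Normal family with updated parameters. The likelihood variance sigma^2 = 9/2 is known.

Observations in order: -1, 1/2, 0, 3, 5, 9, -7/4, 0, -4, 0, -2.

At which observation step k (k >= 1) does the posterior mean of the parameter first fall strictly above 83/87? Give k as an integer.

k = 5

obs 1: x=-1 → posterior Normal(2/13, 18/13)
obs 2: x=1/2 → posterior Normal(4/17, 18/17)
obs 3: x=0 → posterior Normal(4/21, 6/7)
obs 4: x=3 → posterior Normal(16/25, 18/25)
obs 5: x=5 → posterior Normal(36/29, 18/29)
obs 6: x=9 → posterior Normal(24/11, 6/11)
obs 7: x=-7/4 → posterior Normal(65/37, 18/37)
obs 8: x=0 → posterior Normal(65/41, 18/41)
obs 9: x=-4 → posterior Normal(49/45, 2/5)
obs 10: x=0 → posterior Normal(1, 18/49)
obs 11: x=-2 → posterior Normal(41/53, 18/53)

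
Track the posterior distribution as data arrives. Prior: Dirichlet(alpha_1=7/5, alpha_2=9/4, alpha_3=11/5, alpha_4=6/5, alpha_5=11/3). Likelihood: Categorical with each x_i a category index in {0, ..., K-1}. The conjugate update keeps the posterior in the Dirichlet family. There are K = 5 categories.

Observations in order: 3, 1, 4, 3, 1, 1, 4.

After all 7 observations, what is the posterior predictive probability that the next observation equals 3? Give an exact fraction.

192/1063

obs 1: x=3 → posterior Dirichlet(7/5, 9/4, 11/5, 11/5, 11/3)
obs 2: x=1 → posterior Dirichlet(7/5, 13/4, 11/5, 11/5, 11/3)
obs 3: x=4 → posterior Dirichlet(7/5, 13/4, 11/5, 11/5, 14/3)
obs 4: x=3 → posterior Dirichlet(7/5, 13/4, 11/5, 16/5, 14/3)
obs 5: x=1 → posterior Dirichlet(7/5, 17/4, 11/5, 16/5, 14/3)
obs 6: x=1 → posterior Dirichlet(7/5, 21/4, 11/5, 16/5, 14/3)
obs 7: x=4 → posterior Dirichlet(7/5, 21/4, 11/5, 16/5, 17/3)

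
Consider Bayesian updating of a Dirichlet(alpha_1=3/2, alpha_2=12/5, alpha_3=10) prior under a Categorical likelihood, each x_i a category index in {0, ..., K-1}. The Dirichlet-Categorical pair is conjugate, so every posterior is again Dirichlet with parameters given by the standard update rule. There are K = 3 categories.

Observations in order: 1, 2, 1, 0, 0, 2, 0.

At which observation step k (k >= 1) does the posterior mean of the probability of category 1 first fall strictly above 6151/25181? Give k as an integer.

obs 1: x=1 → posterior Dirichlet(3/2, 17/5, 10)
obs 2: x=2 → posterior Dirichlet(3/2, 17/5, 11)
obs 3: x=1 → posterior Dirichlet(3/2, 22/5, 11)
obs 4: x=0 → posterior Dirichlet(5/2, 22/5, 11)
obs 5: x=0 → posterior Dirichlet(7/2, 22/5, 11)
obs 6: x=2 → posterior Dirichlet(7/2, 22/5, 12)
obs 7: x=0 → posterior Dirichlet(9/2, 22/5, 12)

k = 3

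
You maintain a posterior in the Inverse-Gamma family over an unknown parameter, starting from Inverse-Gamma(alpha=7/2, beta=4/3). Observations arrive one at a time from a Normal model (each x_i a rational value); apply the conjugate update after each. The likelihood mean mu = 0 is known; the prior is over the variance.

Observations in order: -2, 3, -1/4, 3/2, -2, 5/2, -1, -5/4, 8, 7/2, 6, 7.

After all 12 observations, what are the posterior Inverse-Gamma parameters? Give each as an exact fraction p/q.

obs 1: x=-2 → posterior Inverse-Gamma(4, 10/3)
obs 2: x=3 → posterior Inverse-Gamma(9/2, 47/6)
obs 3: x=-1/4 → posterior Inverse-Gamma(5, 755/96)
obs 4: x=3/2 → posterior Inverse-Gamma(11/2, 863/96)
obs 5: x=-2 → posterior Inverse-Gamma(6, 1055/96)
obs 6: x=5/2 → posterior Inverse-Gamma(13/2, 1355/96)
obs 7: x=-1 → posterior Inverse-Gamma(7, 1403/96)
obs 8: x=-5/4 → posterior Inverse-Gamma(15/2, 739/48)
obs 9: x=8 → posterior Inverse-Gamma(8, 2275/48)
obs 10: x=7/2 → posterior Inverse-Gamma(17/2, 2569/48)
obs 11: x=6 → posterior Inverse-Gamma(9, 3433/48)
obs 12: x=7 → posterior Inverse-Gamma(19/2, 4609/48)

alpha=19/2, beta=4609/48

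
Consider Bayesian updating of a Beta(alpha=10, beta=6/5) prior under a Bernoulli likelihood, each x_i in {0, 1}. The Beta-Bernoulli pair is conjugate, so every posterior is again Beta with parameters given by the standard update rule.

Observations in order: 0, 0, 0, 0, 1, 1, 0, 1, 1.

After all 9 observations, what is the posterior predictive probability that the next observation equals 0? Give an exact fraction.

31/101

obs 1: x=0 → posterior Beta(10, 11/5)
obs 2: x=0 → posterior Beta(10, 16/5)
obs 3: x=0 → posterior Beta(10, 21/5)
obs 4: x=0 → posterior Beta(10, 26/5)
obs 5: x=1 → posterior Beta(11, 26/5)
obs 6: x=1 → posterior Beta(12, 26/5)
obs 7: x=0 → posterior Beta(12, 31/5)
obs 8: x=1 → posterior Beta(13, 31/5)
obs 9: x=1 → posterior Beta(14, 31/5)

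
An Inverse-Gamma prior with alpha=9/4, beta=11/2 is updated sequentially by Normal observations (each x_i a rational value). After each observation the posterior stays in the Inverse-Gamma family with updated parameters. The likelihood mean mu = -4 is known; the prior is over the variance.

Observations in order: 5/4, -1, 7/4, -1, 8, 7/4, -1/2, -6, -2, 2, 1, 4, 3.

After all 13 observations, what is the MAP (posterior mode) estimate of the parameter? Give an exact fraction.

obs 1: x=5/4 → posterior Inverse-Gamma(11/4, 617/32)
obs 2: x=-1 → posterior Inverse-Gamma(13/4, 761/32)
obs 3: x=7/4 → posterior Inverse-Gamma(15/4, 645/16)
obs 4: x=-1 → posterior Inverse-Gamma(17/4, 717/16)
obs 5: x=8 → posterior Inverse-Gamma(19/4, 1869/16)
obs 6: x=7/4 → posterior Inverse-Gamma(21/4, 4267/32)
obs 7: x=-1/2 → posterior Inverse-Gamma(23/4, 4463/32)
obs 8: x=-6 → posterior Inverse-Gamma(25/4, 4527/32)
obs 9: x=-2 → posterior Inverse-Gamma(27/4, 4591/32)
obs 10: x=2 → posterior Inverse-Gamma(29/4, 5167/32)
obs 11: x=1 → posterior Inverse-Gamma(31/4, 5567/32)
obs 12: x=4 → posterior Inverse-Gamma(33/4, 6591/32)
obs 13: x=3 → posterior Inverse-Gamma(35/4, 7375/32)

7375/312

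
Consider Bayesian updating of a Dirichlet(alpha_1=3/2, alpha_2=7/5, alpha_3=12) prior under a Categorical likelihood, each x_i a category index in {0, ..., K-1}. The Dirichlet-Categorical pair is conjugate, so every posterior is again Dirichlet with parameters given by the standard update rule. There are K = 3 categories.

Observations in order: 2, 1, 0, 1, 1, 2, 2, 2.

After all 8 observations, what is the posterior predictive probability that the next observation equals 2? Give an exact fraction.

obs 1: x=2 → posterior Dirichlet(3/2, 7/5, 13)
obs 2: x=1 → posterior Dirichlet(3/2, 12/5, 13)
obs 3: x=0 → posterior Dirichlet(5/2, 12/5, 13)
obs 4: x=1 → posterior Dirichlet(5/2, 17/5, 13)
obs 5: x=1 → posterior Dirichlet(5/2, 22/5, 13)
obs 6: x=2 → posterior Dirichlet(5/2, 22/5, 14)
obs 7: x=2 → posterior Dirichlet(5/2, 22/5, 15)
obs 8: x=2 → posterior Dirichlet(5/2, 22/5, 16)

160/229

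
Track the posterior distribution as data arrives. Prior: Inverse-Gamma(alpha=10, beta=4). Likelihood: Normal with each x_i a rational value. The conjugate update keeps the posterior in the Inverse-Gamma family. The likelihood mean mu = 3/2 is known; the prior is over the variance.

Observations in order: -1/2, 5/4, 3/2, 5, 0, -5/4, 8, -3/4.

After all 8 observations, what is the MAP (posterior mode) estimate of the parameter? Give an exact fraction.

1303/480

obs 1: x=-1/2 → posterior Inverse-Gamma(21/2, 6)
obs 2: x=5/4 → posterior Inverse-Gamma(11, 193/32)
obs 3: x=3/2 → posterior Inverse-Gamma(23/2, 193/32)
obs 4: x=5 → posterior Inverse-Gamma(12, 389/32)
obs 5: x=0 → posterior Inverse-Gamma(25/2, 425/32)
obs 6: x=-5/4 → posterior Inverse-Gamma(13, 273/16)
obs 7: x=8 → posterior Inverse-Gamma(27/2, 611/16)
obs 8: x=-3/4 → posterior Inverse-Gamma(14, 1303/32)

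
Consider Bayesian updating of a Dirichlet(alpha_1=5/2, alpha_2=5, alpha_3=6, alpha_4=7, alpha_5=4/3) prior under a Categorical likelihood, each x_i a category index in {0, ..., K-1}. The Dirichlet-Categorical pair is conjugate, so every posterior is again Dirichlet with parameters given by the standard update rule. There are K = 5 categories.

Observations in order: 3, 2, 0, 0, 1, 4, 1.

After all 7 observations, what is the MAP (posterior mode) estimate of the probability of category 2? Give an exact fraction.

36/143

obs 1: x=3 → posterior Dirichlet(5/2, 5, 6, 8, 4/3)
obs 2: x=2 → posterior Dirichlet(5/2, 5, 7, 8, 4/3)
obs 3: x=0 → posterior Dirichlet(7/2, 5, 7, 8, 4/3)
obs 4: x=0 → posterior Dirichlet(9/2, 5, 7, 8, 4/3)
obs 5: x=1 → posterior Dirichlet(9/2, 6, 7, 8, 4/3)
obs 6: x=4 → posterior Dirichlet(9/2, 6, 7, 8, 7/3)
obs 7: x=1 → posterior Dirichlet(9/2, 7, 7, 8, 7/3)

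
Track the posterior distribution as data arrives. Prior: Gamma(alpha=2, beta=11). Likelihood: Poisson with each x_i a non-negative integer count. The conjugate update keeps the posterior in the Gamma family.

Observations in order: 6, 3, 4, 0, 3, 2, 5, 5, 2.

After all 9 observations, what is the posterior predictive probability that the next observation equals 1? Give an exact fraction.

obs 1: x=6 → posterior Gamma(8, 12)
obs 2: x=3 → posterior Gamma(11, 13)
obs 3: x=4 → posterior Gamma(15, 14)
obs 4: x=0 → posterior Gamma(15, 15)
obs 5: x=3 → posterior Gamma(18, 16)
obs 6: x=2 → posterior Gamma(20, 17)
obs 7: x=5 → posterior Gamma(25, 18)
obs 8: x=5 → posterior Gamma(30, 19)
obs 9: x=2 → posterior Gamma(32, 20)

13743895347200000000000000000000000000000000/42977062327514056734916195400155065458259861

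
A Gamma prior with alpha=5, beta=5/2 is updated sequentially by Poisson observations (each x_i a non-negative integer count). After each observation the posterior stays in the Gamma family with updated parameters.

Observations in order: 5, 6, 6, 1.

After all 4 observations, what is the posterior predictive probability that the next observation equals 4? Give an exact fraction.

obs 1: x=5 → posterior Gamma(10, 7/2)
obs 2: x=6 → posterior Gamma(16, 9/2)
obs 3: x=6 → posterior Gamma(22, 11/2)
obs 4: x=1 → posterior Gamma(23, 13/2)

399501366995536697399894185696/2272605146463811397552490234375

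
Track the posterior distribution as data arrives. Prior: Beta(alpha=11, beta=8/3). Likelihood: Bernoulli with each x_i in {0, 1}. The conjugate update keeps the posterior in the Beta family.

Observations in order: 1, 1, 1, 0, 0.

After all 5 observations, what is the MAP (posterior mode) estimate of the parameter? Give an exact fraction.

39/50

obs 1: x=1 → posterior Beta(12, 8/3)
obs 2: x=1 → posterior Beta(13, 8/3)
obs 3: x=1 → posterior Beta(14, 8/3)
obs 4: x=0 → posterior Beta(14, 11/3)
obs 5: x=0 → posterior Beta(14, 14/3)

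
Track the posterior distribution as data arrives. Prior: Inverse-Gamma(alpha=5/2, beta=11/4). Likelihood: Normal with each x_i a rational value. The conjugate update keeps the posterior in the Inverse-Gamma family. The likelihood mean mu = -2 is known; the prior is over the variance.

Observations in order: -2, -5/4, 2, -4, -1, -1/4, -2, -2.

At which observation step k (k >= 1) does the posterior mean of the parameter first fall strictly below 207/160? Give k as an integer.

k = 2

obs 1: x=-2 → posterior Inverse-Gamma(3, 11/4)
obs 2: x=-5/4 → posterior Inverse-Gamma(7/2, 97/32)
obs 3: x=2 → posterior Inverse-Gamma(4, 353/32)
obs 4: x=-4 → posterior Inverse-Gamma(9/2, 417/32)
obs 5: x=-1 → posterior Inverse-Gamma(5, 433/32)
obs 6: x=-1/4 → posterior Inverse-Gamma(11/2, 241/16)
obs 7: x=-2 → posterior Inverse-Gamma(6, 241/16)
obs 8: x=-2 → posterior Inverse-Gamma(13/2, 241/16)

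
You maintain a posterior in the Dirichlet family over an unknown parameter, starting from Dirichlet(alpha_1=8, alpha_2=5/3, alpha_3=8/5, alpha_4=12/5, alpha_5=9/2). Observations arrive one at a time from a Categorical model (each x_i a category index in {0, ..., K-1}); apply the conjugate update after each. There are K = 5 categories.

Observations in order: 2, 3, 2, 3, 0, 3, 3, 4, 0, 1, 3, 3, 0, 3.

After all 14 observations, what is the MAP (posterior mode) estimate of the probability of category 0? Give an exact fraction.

obs 1: x=2 → posterior Dirichlet(8, 5/3, 13/5, 12/5, 9/2)
obs 2: x=3 → posterior Dirichlet(8, 5/3, 13/5, 17/5, 9/2)
obs 3: x=2 → posterior Dirichlet(8, 5/3, 18/5, 17/5, 9/2)
obs 4: x=3 → posterior Dirichlet(8, 5/3, 18/5, 22/5, 9/2)
obs 5: x=0 → posterior Dirichlet(9, 5/3, 18/5, 22/5, 9/2)
obs 6: x=3 → posterior Dirichlet(9, 5/3, 18/5, 27/5, 9/2)
obs 7: x=3 → posterior Dirichlet(9, 5/3, 18/5, 32/5, 9/2)
obs 8: x=4 → posterior Dirichlet(9, 5/3, 18/5, 32/5, 11/2)
obs 9: x=0 → posterior Dirichlet(10, 5/3, 18/5, 32/5, 11/2)
obs 10: x=1 → posterior Dirichlet(10, 8/3, 18/5, 32/5, 11/2)
obs 11: x=3 → posterior Dirichlet(10, 8/3, 18/5, 37/5, 11/2)
obs 12: x=3 → posterior Dirichlet(10, 8/3, 18/5, 42/5, 11/2)
obs 13: x=0 → posterior Dirichlet(11, 8/3, 18/5, 42/5, 11/2)
obs 14: x=3 → posterior Dirichlet(11, 8/3, 18/5, 47/5, 11/2)

60/163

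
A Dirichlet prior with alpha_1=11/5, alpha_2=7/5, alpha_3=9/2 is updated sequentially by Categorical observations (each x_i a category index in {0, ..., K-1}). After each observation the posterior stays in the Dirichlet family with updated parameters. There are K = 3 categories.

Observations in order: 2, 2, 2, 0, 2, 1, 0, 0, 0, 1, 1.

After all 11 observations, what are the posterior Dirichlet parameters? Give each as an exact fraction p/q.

obs 1: x=2 → posterior Dirichlet(11/5, 7/5, 11/2)
obs 2: x=2 → posterior Dirichlet(11/5, 7/5, 13/2)
obs 3: x=2 → posterior Dirichlet(11/5, 7/5, 15/2)
obs 4: x=0 → posterior Dirichlet(16/5, 7/5, 15/2)
obs 5: x=2 → posterior Dirichlet(16/5, 7/5, 17/2)
obs 6: x=1 → posterior Dirichlet(16/5, 12/5, 17/2)
obs 7: x=0 → posterior Dirichlet(21/5, 12/5, 17/2)
obs 8: x=0 → posterior Dirichlet(26/5, 12/5, 17/2)
obs 9: x=0 → posterior Dirichlet(31/5, 12/5, 17/2)
obs 10: x=1 → posterior Dirichlet(31/5, 17/5, 17/2)
obs 11: x=1 → posterior Dirichlet(31/5, 22/5, 17/2)

alpha_1=31/5, alpha_2=22/5, alpha_3=17/2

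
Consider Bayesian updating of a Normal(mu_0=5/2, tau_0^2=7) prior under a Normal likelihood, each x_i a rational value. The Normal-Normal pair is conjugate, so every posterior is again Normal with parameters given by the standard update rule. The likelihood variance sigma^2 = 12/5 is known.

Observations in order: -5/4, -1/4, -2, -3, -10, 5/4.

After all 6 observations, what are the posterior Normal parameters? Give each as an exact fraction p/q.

obs 1: x=-5/4 → posterior Normal(-55/188, 84/47)
obs 2: x=-1/4 → posterior Normal(-45/164, 42/41)
obs 3: x=-2 → posterior Normal(-185/234, 28/39)
obs 4: x=-3 → posterior Normal(-395/304, 21/38)
obs 5: x=-10 → posterior Normal(-1095/374, 84/187)
obs 6: x=5/4 → posterior Normal(-2015/888, 14/37)

mu_0=-2015/888, tau_0^2=14/37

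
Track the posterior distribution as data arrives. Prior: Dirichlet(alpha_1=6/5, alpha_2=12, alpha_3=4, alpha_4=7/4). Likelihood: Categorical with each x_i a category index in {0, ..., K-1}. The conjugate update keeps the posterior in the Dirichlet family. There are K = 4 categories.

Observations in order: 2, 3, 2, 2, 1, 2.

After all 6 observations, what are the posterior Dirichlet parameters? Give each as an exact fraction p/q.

obs 1: x=2 → posterior Dirichlet(6/5, 12, 5, 7/4)
obs 2: x=3 → posterior Dirichlet(6/5, 12, 5, 11/4)
obs 3: x=2 → posterior Dirichlet(6/5, 12, 6, 11/4)
obs 4: x=2 → posterior Dirichlet(6/5, 12, 7, 11/4)
obs 5: x=1 → posterior Dirichlet(6/5, 13, 7, 11/4)
obs 6: x=2 → posterior Dirichlet(6/5, 13, 8, 11/4)

alpha_1=6/5, alpha_2=13, alpha_3=8, alpha_4=11/4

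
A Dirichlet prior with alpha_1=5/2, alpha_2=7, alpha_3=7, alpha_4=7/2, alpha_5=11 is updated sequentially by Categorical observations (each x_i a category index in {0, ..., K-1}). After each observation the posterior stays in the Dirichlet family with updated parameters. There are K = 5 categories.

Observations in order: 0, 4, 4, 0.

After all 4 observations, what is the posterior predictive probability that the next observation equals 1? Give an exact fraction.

obs 1: x=0 → posterior Dirichlet(7/2, 7, 7, 7/2, 11)
obs 2: x=4 → posterior Dirichlet(7/2, 7, 7, 7/2, 12)
obs 3: x=4 → posterior Dirichlet(7/2, 7, 7, 7/2, 13)
obs 4: x=0 → posterior Dirichlet(9/2, 7, 7, 7/2, 13)

1/5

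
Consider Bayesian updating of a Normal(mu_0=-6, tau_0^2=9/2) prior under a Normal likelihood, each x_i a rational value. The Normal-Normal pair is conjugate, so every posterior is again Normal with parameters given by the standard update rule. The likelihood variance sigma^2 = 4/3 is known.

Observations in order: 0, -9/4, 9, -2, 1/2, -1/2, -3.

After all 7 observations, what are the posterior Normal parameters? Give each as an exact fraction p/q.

obs 1: x=0 → posterior Normal(-48/35, 36/35)
obs 2: x=-9/4 → posterior Normal(-435/248, 18/31)
obs 3: x=9 → posterior Normal(537/356, 36/89)
obs 4: x=-2 → posterior Normal(321/464, 9/29)
obs 5: x=1/2 → posterior Normal(375/572, 36/143)
obs 6: x=-1/2 → posterior Normal(321/680, 18/85)
obs 7: x=-3 → posterior Normal(-3/788, 36/197)

mu_0=-3/788, tau_0^2=36/197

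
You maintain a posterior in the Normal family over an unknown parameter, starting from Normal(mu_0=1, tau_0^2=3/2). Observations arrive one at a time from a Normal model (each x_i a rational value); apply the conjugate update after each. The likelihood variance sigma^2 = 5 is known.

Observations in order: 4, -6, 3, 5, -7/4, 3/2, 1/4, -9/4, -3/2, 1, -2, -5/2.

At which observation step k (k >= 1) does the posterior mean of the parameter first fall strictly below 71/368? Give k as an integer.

k = 12

obs 1: x=4 → posterior Normal(22/13, 15/13)
obs 2: x=-6 → posterior Normal(1/4, 15/16)
obs 3: x=3 → posterior Normal(13/19, 15/19)
obs 4: x=5 → posterior Normal(14/11, 15/22)
obs 5: x=-7/4 → posterior Normal(91/100, 3/5)
obs 6: x=3/2 → posterior Normal(109/112, 15/28)
obs 7: x=1/4 → posterior Normal(28/31, 15/31)
obs 8: x=-9/4 → posterior Normal(5/8, 15/34)
obs 9: x=-3/2 → posterior Normal(67/148, 15/37)
obs 10: x=1 → posterior Normal(79/160, 3/8)
obs 11: x=-2 → posterior Normal(55/172, 15/43)
obs 12: x=-5/2 → posterior Normal(25/184, 15/46)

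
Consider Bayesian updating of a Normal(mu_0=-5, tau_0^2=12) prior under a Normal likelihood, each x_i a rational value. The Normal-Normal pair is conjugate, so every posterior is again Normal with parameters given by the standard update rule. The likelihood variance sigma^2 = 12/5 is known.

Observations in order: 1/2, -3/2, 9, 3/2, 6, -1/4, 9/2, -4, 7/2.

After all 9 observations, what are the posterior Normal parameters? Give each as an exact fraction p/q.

obs 1: x=1/2 → posterior Normal(-5/12, 2)
obs 2: x=-3/2 → posterior Normal(-10/11, 12/11)
obs 3: x=9 → posterior Normal(35/16, 3/4)
obs 4: x=3/2 → posterior Normal(85/42, 4/7)
obs 5: x=6 → posterior Normal(145/52, 6/13)
obs 6: x=-1/4 → posterior Normal(285/124, 12/31)
obs 7: x=9/2 → posterior Normal(125/48, 1/3)
obs 8: x=-4 → posterior Normal(295/164, 12/41)
obs 9: x=7/2 → posterior Normal(365/184, 6/23)

mu_0=365/184, tau_0^2=6/23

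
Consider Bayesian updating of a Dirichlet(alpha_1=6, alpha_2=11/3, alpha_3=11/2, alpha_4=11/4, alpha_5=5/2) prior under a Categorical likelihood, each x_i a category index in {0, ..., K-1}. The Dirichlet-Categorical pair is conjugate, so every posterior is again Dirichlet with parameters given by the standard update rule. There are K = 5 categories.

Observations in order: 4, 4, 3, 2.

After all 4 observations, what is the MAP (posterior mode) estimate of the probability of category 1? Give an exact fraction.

obs 1: x=4 → posterior Dirichlet(6, 11/3, 11/2, 11/4, 7/2)
obs 2: x=4 → posterior Dirichlet(6, 11/3, 11/2, 11/4, 9/2)
obs 3: x=3 → posterior Dirichlet(6, 11/3, 11/2, 15/4, 9/2)
obs 4: x=2 → posterior Dirichlet(6, 11/3, 13/2, 15/4, 9/2)

32/233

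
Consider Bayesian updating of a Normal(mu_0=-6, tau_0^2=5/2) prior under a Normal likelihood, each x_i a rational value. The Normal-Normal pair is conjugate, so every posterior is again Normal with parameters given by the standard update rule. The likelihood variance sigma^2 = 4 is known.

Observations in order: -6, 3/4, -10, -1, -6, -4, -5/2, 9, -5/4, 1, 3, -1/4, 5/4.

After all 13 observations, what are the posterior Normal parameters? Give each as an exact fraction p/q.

obs 1: x=-6 → posterior Normal(-6, 20/13)
obs 2: x=3/4 → posterior Normal(-33/8, 10/9)
obs 3: x=-10 → posterior Normal(-497/92, 20/23)
obs 4: x=-1 → posterior Normal(-517/112, 5/7)
obs 5: x=-6 → posterior Normal(-637/132, 20/33)
obs 6: x=-4 → posterior Normal(-717/152, 10/19)
obs 7: x=-5/2 → posterior Normal(-767/172, 20/43)
obs 8: x=9 → posterior Normal(-587/192, 5/12)
obs 9: x=-5/4 → posterior Normal(-153/53, 20/53)
obs 10: x=1 → posterior Normal(-74/29, 10/29)
obs 11: x=3 → posterior Normal(-19/9, 20/63)
obs 12: x=-1/4 → posterior Normal(-537/272, 5/17)
obs 13: x=5/4 → posterior Normal(-128/73, 20/73)

mu_0=-128/73, tau_0^2=20/73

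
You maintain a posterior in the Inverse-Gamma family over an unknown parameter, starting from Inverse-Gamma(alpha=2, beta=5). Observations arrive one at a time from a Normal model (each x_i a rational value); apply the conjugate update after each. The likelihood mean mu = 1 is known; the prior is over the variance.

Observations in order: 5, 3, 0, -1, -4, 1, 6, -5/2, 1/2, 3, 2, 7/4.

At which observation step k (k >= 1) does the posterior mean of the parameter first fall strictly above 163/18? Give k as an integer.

k = 7

obs 1: x=5 → posterior Inverse-Gamma(5/2, 13)
obs 2: x=3 → posterior Inverse-Gamma(3, 15)
obs 3: x=0 → posterior Inverse-Gamma(7/2, 31/2)
obs 4: x=-1 → posterior Inverse-Gamma(4, 35/2)
obs 5: x=-4 → posterior Inverse-Gamma(9/2, 30)
obs 6: x=1 → posterior Inverse-Gamma(5, 30)
obs 7: x=6 → posterior Inverse-Gamma(11/2, 85/2)
obs 8: x=-5/2 → posterior Inverse-Gamma(6, 389/8)
obs 9: x=1/2 → posterior Inverse-Gamma(13/2, 195/4)
obs 10: x=3 → posterior Inverse-Gamma(7, 203/4)
obs 11: x=2 → posterior Inverse-Gamma(15/2, 205/4)
obs 12: x=7/4 → posterior Inverse-Gamma(8, 1649/32)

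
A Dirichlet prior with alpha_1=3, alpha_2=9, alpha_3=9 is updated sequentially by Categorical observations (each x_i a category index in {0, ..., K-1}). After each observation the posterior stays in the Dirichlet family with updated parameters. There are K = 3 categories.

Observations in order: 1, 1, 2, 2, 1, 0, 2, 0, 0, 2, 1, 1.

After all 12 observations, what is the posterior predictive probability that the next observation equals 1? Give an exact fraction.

obs 1: x=1 → posterior Dirichlet(3, 10, 9)
obs 2: x=1 → posterior Dirichlet(3, 11, 9)
obs 3: x=2 → posterior Dirichlet(3, 11, 10)
obs 4: x=2 → posterior Dirichlet(3, 11, 11)
obs 5: x=1 → posterior Dirichlet(3, 12, 11)
obs 6: x=0 → posterior Dirichlet(4, 12, 11)
obs 7: x=2 → posterior Dirichlet(4, 12, 12)
obs 8: x=0 → posterior Dirichlet(5, 12, 12)
obs 9: x=0 → posterior Dirichlet(6, 12, 12)
obs 10: x=2 → posterior Dirichlet(6, 12, 13)
obs 11: x=1 → posterior Dirichlet(6, 13, 13)
obs 12: x=1 → posterior Dirichlet(6, 14, 13)

14/33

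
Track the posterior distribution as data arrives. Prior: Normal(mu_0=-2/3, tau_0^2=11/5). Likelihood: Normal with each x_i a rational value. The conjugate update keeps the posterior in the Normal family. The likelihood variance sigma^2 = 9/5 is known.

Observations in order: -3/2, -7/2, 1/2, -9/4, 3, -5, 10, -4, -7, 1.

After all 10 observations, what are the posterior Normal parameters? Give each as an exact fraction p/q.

mu_0=-409/476, tau_0^2=99/595

obs 1: x=-3/2 → posterior Normal(-9/8, 99/100)
obs 2: x=-7/2 → posterior Normal(-61/31, 99/155)
obs 3: x=1/2 → posterior Normal(-37/28, 33/70)
obs 4: x=-9/4 → posterior Normal(-321/212, 99/265)
obs 5: x=3 → posterior Normal(-189/256, 99/320)
obs 6: x=-5 → posterior Normal(-409/300, 33/125)
obs 7: x=10 → posterior Normal(31/344, 99/430)
obs 8: x=-4 → posterior Normal(-145/388, 99/485)
obs 9: x=-7 → posterior Normal(-151/144, 11/60)
obs 10: x=1 → posterior Normal(-409/476, 99/595)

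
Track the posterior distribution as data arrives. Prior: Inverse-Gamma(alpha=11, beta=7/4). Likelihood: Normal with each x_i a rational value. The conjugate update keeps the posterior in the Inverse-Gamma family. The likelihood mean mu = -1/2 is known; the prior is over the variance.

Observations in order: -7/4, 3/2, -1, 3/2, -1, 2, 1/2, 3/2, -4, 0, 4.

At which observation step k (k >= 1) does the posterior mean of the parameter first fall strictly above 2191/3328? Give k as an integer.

obs 1: x=-7/4 → posterior Inverse-Gamma(23/2, 81/32)
obs 2: x=3/2 → posterior Inverse-Gamma(12, 145/32)
obs 3: x=-1 → posterior Inverse-Gamma(25/2, 149/32)
obs 4: x=3/2 → posterior Inverse-Gamma(13, 213/32)
obs 5: x=-1 → posterior Inverse-Gamma(27/2, 217/32)
obs 6: x=2 → posterior Inverse-Gamma(14, 317/32)
obs 7: x=1/2 → posterior Inverse-Gamma(29/2, 333/32)
obs 8: x=3/2 → posterior Inverse-Gamma(15, 397/32)
obs 9: x=-4 → posterior Inverse-Gamma(31/2, 593/32)
obs 10: x=0 → posterior Inverse-Gamma(16, 597/32)
obs 11: x=4 → posterior Inverse-Gamma(33/2, 921/32)

k = 6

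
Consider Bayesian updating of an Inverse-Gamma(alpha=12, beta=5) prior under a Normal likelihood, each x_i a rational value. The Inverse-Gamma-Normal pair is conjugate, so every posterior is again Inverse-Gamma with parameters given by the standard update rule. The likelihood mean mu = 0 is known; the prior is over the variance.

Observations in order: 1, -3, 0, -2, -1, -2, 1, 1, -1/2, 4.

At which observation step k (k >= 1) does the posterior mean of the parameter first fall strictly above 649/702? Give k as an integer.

k = 5

obs 1: x=1 → posterior Inverse-Gamma(25/2, 11/2)
obs 2: x=-3 → posterior Inverse-Gamma(13, 10)
obs 3: x=0 → posterior Inverse-Gamma(27/2, 10)
obs 4: x=-2 → posterior Inverse-Gamma(14, 12)
obs 5: x=-1 → posterior Inverse-Gamma(29/2, 25/2)
obs 6: x=-2 → posterior Inverse-Gamma(15, 29/2)
obs 7: x=1 → posterior Inverse-Gamma(31/2, 15)
obs 8: x=1 → posterior Inverse-Gamma(16, 31/2)
obs 9: x=-1/2 → posterior Inverse-Gamma(33/2, 125/8)
obs 10: x=4 → posterior Inverse-Gamma(17, 189/8)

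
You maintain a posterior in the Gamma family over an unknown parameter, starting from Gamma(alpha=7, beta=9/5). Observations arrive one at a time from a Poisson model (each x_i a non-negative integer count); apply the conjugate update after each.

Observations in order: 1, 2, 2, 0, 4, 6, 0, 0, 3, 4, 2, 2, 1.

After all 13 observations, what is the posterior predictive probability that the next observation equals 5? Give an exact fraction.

5615417218426929530394079712532100660344520316946322933159271438745600000/101731760538020779982439013729424435349082123505118331555769567445939068719

obs 1: x=1 → posterior Gamma(8, 14/5)
obs 2: x=2 → posterior Gamma(10, 19/5)
obs 3: x=2 → posterior Gamma(12, 24/5)
obs 4: x=0 → posterior Gamma(12, 29/5)
obs 5: x=4 → posterior Gamma(16, 34/5)
obs 6: x=6 → posterior Gamma(22, 39/5)
obs 7: x=0 → posterior Gamma(22, 44/5)
obs 8: x=0 → posterior Gamma(22, 49/5)
obs 9: x=3 → posterior Gamma(25, 54/5)
obs 10: x=4 → posterior Gamma(29, 59/5)
obs 11: x=2 → posterior Gamma(31, 64/5)
obs 12: x=2 → posterior Gamma(33, 69/5)
obs 13: x=1 → posterior Gamma(34, 74/5)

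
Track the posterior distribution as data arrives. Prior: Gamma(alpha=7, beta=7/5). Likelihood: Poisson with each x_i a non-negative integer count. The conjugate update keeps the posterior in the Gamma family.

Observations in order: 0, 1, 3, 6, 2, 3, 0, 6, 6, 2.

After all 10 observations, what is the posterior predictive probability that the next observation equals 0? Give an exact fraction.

1627401845698053775058104286872950703258480415459115192991004001/33581556514373188787421088705325971513167489664257311885404143616

obs 1: x=0 → posterior Gamma(7, 12/5)
obs 2: x=1 → posterior Gamma(8, 17/5)
obs 3: x=3 → posterior Gamma(11, 22/5)
obs 4: x=6 → posterior Gamma(17, 27/5)
obs 5: x=2 → posterior Gamma(19, 32/5)
obs 6: x=3 → posterior Gamma(22, 37/5)
obs 7: x=0 → posterior Gamma(22, 42/5)
obs 8: x=6 → posterior Gamma(28, 47/5)
obs 9: x=6 → posterior Gamma(34, 52/5)
obs 10: x=2 → posterior Gamma(36, 57/5)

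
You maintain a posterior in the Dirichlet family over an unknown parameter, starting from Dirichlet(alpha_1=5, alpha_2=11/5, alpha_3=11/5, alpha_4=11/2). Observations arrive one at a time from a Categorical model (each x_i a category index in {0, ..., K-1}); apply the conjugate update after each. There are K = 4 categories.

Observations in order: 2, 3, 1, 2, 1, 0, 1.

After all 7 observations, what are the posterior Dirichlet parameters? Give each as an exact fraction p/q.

alpha_1=6, alpha_2=26/5, alpha_3=21/5, alpha_4=13/2

obs 1: x=2 → posterior Dirichlet(5, 11/5, 16/5, 11/2)
obs 2: x=3 → posterior Dirichlet(5, 11/5, 16/5, 13/2)
obs 3: x=1 → posterior Dirichlet(5, 16/5, 16/5, 13/2)
obs 4: x=2 → posterior Dirichlet(5, 16/5, 21/5, 13/2)
obs 5: x=1 → posterior Dirichlet(5, 21/5, 21/5, 13/2)
obs 6: x=0 → posterior Dirichlet(6, 21/5, 21/5, 13/2)
obs 7: x=1 → posterior Dirichlet(6, 26/5, 21/5, 13/2)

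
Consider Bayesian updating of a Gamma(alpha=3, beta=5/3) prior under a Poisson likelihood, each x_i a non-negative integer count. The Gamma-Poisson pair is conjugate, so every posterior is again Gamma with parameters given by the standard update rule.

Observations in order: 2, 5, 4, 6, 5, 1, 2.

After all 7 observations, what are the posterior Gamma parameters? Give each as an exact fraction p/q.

alpha=28, beta=26/3

obs 1: x=2 → posterior Gamma(5, 8/3)
obs 2: x=5 → posterior Gamma(10, 11/3)
obs 3: x=4 → posterior Gamma(14, 14/3)
obs 4: x=6 → posterior Gamma(20, 17/3)
obs 5: x=5 → posterior Gamma(25, 20/3)
obs 6: x=1 → posterior Gamma(26, 23/3)
obs 7: x=2 → posterior Gamma(28, 26/3)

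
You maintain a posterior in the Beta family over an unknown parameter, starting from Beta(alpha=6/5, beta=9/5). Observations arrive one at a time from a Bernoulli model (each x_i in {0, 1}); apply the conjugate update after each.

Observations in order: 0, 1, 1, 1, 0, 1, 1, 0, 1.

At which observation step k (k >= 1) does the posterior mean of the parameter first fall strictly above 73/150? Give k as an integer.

obs 1: x=0 → posterior Beta(6/5, 14/5)
obs 2: x=1 → posterior Beta(11/5, 14/5)
obs 3: x=1 → posterior Beta(16/5, 14/5)
obs 4: x=1 → posterior Beta(21/5, 14/5)
obs 5: x=0 → posterior Beta(21/5, 19/5)
obs 6: x=1 → posterior Beta(26/5, 19/5)
obs 7: x=1 → posterior Beta(31/5, 19/5)
obs 8: x=0 → posterior Beta(31/5, 24/5)
obs 9: x=1 → posterior Beta(36/5, 24/5)

k = 3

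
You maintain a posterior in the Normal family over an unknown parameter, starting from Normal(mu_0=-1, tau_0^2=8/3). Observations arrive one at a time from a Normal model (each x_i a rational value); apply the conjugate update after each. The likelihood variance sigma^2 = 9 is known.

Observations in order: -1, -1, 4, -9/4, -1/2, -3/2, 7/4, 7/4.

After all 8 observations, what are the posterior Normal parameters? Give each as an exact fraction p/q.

obs 1: x=-1 → posterior Normal(-1, 72/35)
obs 2: x=-1 → posterior Normal(-1, 72/43)
obs 3: x=4 → posterior Normal(-11/51, 24/17)
obs 4: x=-9/4 → posterior Normal(-29/59, 72/59)
obs 5: x=-1/2 → posterior Normal(-33/67, 72/67)
obs 6: x=-3/2 → posterior Normal(-3/5, 24/25)
obs 7: x=7/4 → posterior Normal(-31/83, 72/83)
obs 8: x=7/4 → posterior Normal(-17/91, 72/91)

mu_0=-17/91, tau_0^2=72/91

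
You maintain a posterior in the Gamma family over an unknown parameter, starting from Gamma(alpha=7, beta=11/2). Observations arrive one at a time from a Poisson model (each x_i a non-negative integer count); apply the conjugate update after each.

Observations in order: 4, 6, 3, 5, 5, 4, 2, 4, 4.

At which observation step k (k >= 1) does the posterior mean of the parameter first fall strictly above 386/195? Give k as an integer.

obs 1: x=4 → posterior Gamma(11, 13/2)
obs 2: x=6 → posterior Gamma(17, 15/2)
obs 3: x=3 → posterior Gamma(20, 17/2)
obs 4: x=5 → posterior Gamma(25, 19/2)
obs 5: x=5 → posterior Gamma(30, 21/2)
obs 6: x=4 → posterior Gamma(34, 23/2)
obs 7: x=2 → posterior Gamma(36, 25/2)
obs 8: x=4 → posterior Gamma(40, 27/2)
obs 9: x=4 → posterior Gamma(44, 29/2)

k = 2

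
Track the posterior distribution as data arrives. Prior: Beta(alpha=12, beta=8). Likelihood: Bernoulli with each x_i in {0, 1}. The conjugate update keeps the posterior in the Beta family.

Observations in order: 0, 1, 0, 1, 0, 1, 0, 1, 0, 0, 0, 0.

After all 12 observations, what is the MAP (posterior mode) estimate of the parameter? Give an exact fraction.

1/2

obs 1: x=0 → posterior Beta(12, 9)
obs 2: x=1 → posterior Beta(13, 9)
obs 3: x=0 → posterior Beta(13, 10)
obs 4: x=1 → posterior Beta(14, 10)
obs 5: x=0 → posterior Beta(14, 11)
obs 6: x=1 → posterior Beta(15, 11)
obs 7: x=0 → posterior Beta(15, 12)
obs 8: x=1 → posterior Beta(16, 12)
obs 9: x=0 → posterior Beta(16, 13)
obs 10: x=0 → posterior Beta(16, 14)
obs 11: x=0 → posterior Beta(16, 15)
obs 12: x=0 → posterior Beta(16, 16)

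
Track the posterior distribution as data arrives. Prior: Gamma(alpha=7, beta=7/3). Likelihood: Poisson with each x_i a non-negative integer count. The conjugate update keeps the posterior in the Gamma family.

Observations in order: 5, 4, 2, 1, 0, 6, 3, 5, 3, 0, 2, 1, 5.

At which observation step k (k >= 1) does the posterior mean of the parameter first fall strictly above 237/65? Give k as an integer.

obs 1: x=5 → posterior Gamma(12, 10/3)
obs 2: x=4 → posterior Gamma(16, 13/3)
obs 3: x=2 → posterior Gamma(18, 16/3)
obs 4: x=1 → posterior Gamma(19, 19/3)
obs 5: x=0 → posterior Gamma(19, 22/3)
obs 6: x=6 → posterior Gamma(25, 25/3)
obs 7: x=3 → posterior Gamma(28, 28/3)
obs 8: x=5 → posterior Gamma(33, 31/3)
obs 9: x=3 → posterior Gamma(36, 34/3)
obs 10: x=0 → posterior Gamma(36, 37/3)
obs 11: x=2 → posterior Gamma(38, 40/3)
obs 12: x=1 → posterior Gamma(39, 43/3)
obs 13: x=5 → posterior Gamma(44, 46/3)

k = 2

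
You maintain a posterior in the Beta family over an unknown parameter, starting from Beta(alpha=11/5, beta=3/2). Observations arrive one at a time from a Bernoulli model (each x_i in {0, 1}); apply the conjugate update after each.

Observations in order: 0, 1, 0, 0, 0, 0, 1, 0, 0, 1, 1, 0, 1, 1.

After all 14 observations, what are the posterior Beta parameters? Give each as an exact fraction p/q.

alpha=41/5, beta=19/2

obs 1: x=0 → posterior Beta(11/5, 5/2)
obs 2: x=1 → posterior Beta(16/5, 5/2)
obs 3: x=0 → posterior Beta(16/5, 7/2)
obs 4: x=0 → posterior Beta(16/5, 9/2)
obs 5: x=0 → posterior Beta(16/5, 11/2)
obs 6: x=0 → posterior Beta(16/5, 13/2)
obs 7: x=1 → posterior Beta(21/5, 13/2)
obs 8: x=0 → posterior Beta(21/5, 15/2)
obs 9: x=0 → posterior Beta(21/5, 17/2)
obs 10: x=1 → posterior Beta(26/5, 17/2)
obs 11: x=1 → posterior Beta(31/5, 17/2)
obs 12: x=0 → posterior Beta(31/5, 19/2)
obs 13: x=1 → posterior Beta(36/5, 19/2)
obs 14: x=1 → posterior Beta(41/5, 19/2)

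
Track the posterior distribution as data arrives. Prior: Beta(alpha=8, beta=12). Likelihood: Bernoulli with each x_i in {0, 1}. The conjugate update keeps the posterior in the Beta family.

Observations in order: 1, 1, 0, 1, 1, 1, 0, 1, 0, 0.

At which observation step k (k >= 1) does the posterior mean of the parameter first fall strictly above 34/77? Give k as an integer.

k = 2

obs 1: x=1 → posterior Beta(9, 12)
obs 2: x=1 → posterior Beta(10, 12)
obs 3: x=0 → posterior Beta(10, 13)
obs 4: x=1 → posterior Beta(11, 13)
obs 5: x=1 → posterior Beta(12, 13)
obs 6: x=1 → posterior Beta(13, 13)
obs 7: x=0 → posterior Beta(13, 14)
obs 8: x=1 → posterior Beta(14, 14)
obs 9: x=0 → posterior Beta(14, 15)
obs 10: x=0 → posterior Beta(14, 16)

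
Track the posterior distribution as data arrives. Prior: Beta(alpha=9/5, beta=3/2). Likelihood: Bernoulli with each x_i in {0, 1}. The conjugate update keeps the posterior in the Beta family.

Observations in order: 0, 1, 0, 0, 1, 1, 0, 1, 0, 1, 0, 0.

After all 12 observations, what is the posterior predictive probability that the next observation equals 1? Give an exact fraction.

4/9

obs 1: x=0 → posterior Beta(9/5, 5/2)
obs 2: x=1 → posterior Beta(14/5, 5/2)
obs 3: x=0 → posterior Beta(14/5, 7/2)
obs 4: x=0 → posterior Beta(14/5, 9/2)
obs 5: x=1 → posterior Beta(19/5, 9/2)
obs 6: x=1 → posterior Beta(24/5, 9/2)
obs 7: x=0 → posterior Beta(24/5, 11/2)
obs 8: x=1 → posterior Beta(29/5, 11/2)
obs 9: x=0 → posterior Beta(29/5, 13/2)
obs 10: x=1 → posterior Beta(34/5, 13/2)
obs 11: x=0 → posterior Beta(34/5, 15/2)
obs 12: x=0 → posterior Beta(34/5, 17/2)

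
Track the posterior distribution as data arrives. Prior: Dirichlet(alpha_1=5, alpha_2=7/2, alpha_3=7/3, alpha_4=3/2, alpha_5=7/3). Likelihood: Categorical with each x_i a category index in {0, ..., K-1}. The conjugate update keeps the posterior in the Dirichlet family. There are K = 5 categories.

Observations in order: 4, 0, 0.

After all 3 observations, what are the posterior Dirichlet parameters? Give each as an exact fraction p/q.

obs 1: x=4 → posterior Dirichlet(5, 7/2, 7/3, 3/2, 10/3)
obs 2: x=0 → posterior Dirichlet(6, 7/2, 7/3, 3/2, 10/3)
obs 3: x=0 → posterior Dirichlet(7, 7/2, 7/3, 3/2, 10/3)

alpha_1=7, alpha_2=7/2, alpha_3=7/3, alpha_4=3/2, alpha_5=10/3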